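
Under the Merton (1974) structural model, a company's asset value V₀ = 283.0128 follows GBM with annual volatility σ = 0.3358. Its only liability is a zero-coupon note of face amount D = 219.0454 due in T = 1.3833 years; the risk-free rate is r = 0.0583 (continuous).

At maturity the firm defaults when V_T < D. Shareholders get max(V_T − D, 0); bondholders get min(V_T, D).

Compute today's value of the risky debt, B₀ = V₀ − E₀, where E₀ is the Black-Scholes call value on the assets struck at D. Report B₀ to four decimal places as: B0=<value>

B0=191.8620

d₁ = [ln(V₀/D) + (r + σ²/2)T] / (σ√T)
   = [ln(283.0128/219.0454) + (0.0583 + 0.5·0.3358²)·1.3833] / (0.3358·√1.3833)
   = [0.256213 + 0.158638] / 0.394947 = 1.050397
d₂ = d₁ − σ√T = 1.050397 − 0.394947 = 0.655450
N(d₁) = 0.853232,  N(d₂) = 0.743911,  e^(−rT) = 0.922520
E₀ = V₀·N(d₁) − D·e^(−rT)·N(d₂)
   = 283.0128·0.853232 − 219.0454·0.922520·0.743911 = 91.150771
B₀ = V₀ − E₀ = 283.0128 − 91.150771 = 191.862029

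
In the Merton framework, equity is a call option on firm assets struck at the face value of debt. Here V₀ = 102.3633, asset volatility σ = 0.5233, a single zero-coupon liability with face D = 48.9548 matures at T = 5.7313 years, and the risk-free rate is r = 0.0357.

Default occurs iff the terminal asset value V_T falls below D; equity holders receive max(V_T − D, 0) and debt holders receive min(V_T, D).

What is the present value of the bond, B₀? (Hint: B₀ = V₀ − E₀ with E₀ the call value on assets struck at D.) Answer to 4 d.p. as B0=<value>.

B0=30.5449

d₁ = [ln(V₀/D) + (r + σ²/2)T] / (σ√T)
   = [ln(102.3633/48.9548) + (0.0357 + 0.5·0.5233²)·5.7313] / (0.5233·√5.7313)
   = [0.737631 + 0.989345] / 1.252787 = 1.378507
d₂ = d₁ − σ√T = 1.378507 − 1.252787 = 0.125720
N(d₁) = 0.915977,  N(d₂) = 0.550023,  e^(−rT) = 0.814967
E₀ = V₀·N(d₁) − D·e^(−rT)·N(d₂)
   = 102.3633·0.915977 − 48.9548·0.814967·0.550023 = 71.818358
B₀ = V₀ − E₀ = 102.3633 − 71.818358 = 30.544942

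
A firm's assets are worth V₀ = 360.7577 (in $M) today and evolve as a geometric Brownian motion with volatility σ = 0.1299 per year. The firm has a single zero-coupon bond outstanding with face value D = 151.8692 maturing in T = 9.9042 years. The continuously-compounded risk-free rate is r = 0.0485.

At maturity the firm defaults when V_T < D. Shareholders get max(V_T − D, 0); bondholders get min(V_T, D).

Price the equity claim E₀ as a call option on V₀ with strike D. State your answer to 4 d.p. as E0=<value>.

d₁ = [ln(V₀/D) + (r + σ²/2)T] / (σ√T)
   = [ln(360.7577/151.8692) + (0.0485 + 0.5·0.1299²)·9.9042] / (0.1299·√9.9042)
   = [0.865187 + 0.563915] / 0.408807 = 3.495783
d₂ = d₁ − σ√T = 3.495783 − 0.408807 = 3.086976
N(d₁) = 0.999764,  N(d₂) = 0.998989,  e^(−rT) = 0.618565
E₀ = V₀·N(d₁) − D·e^(−rT)·N(d₂)
   = 360.7577·0.999764 − 151.8692·0.618565·0.998989 = 266.826510

E0=266.8265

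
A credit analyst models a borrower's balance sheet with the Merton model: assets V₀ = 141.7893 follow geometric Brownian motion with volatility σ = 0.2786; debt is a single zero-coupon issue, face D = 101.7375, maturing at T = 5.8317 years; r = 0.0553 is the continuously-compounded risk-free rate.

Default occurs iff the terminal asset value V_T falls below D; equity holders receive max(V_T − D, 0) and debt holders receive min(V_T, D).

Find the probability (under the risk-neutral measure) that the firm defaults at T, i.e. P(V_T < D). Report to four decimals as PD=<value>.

PD=0.2623

d₁ = [ln(V₀/D) + (r + σ²/2)T] / (σ√T)
   = [ln(141.7893/101.7375) + (0.0553 + 0.5·0.2786²)·5.8317] / (0.2786·√5.8317)
   = [0.331946 + 0.548815] / 0.672789 = 1.309121
d₂ = d₁ − σ√T = 1.309121 − 0.672789 = 0.636332
risk-neutral PD = N(−d₂) = N(-0.636332) = 0.262280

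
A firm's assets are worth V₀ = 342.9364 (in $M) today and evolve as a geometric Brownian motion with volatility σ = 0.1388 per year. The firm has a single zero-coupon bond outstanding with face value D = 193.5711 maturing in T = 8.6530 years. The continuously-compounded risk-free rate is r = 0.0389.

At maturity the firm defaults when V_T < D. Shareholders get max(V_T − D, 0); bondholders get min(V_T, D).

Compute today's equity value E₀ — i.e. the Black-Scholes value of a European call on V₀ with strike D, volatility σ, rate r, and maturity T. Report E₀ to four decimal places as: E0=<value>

E0=205.0869

d₁ = [ln(V₀/D) + (r + σ²/2)T] / (σ√T)
   = [ln(342.9364/193.5711) + (0.0389 + 0.5·0.1388²)·8.6530] / (0.1388·√8.6530)
   = [0.571900 + 0.419954] / 0.408294 = 2.429265
d₂ = d₁ − σ√T = 2.429265 − 0.408294 = 2.020971
N(d₁) = 0.992435,  N(d₂) = 0.978359,  e^(−rT) = 0.714193
E₀ = V₀·N(d₁) − D·e^(−rT)·N(d₂)
   = 342.9364·0.992435 − 193.5711·0.714193·0.978359 = 205.086864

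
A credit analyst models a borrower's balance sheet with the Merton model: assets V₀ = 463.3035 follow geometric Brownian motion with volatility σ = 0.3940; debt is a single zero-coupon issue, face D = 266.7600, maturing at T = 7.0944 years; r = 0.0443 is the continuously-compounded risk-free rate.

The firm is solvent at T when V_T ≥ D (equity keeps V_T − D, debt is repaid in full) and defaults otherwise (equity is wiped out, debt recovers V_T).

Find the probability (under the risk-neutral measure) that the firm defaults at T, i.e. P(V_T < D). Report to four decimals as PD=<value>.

d₁ = [ln(V₀/D) + (r + σ²/2)T] / (σ√T)
   = [ln(463.3035/266.7600) + (0.0443 + 0.5·0.3940²)·7.0944] / (0.3940·√7.0944)
   = [0.552033 + 0.864935] / 1.049431 = 1.350225
d₂ = d₁ − σ√T = 1.350225 − 1.049431 = 0.300793
risk-neutral PD = N(−d₂) = N(-0.300793) = 0.381786

PD=0.3818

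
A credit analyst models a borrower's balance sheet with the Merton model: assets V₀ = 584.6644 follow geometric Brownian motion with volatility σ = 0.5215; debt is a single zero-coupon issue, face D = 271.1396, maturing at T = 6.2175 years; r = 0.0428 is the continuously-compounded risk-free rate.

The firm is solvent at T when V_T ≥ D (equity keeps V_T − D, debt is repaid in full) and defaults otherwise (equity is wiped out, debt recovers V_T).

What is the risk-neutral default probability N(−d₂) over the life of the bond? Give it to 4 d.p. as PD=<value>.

PD=0.4422

d₁ = [ln(V₀/D) + (r + σ²/2)T] / (σ√T)
   = [ln(584.6644/271.1396) + (0.0428 + 0.5·0.5215²)·6.2175] / (0.5215·√6.2175)
   = [0.768404 + 1.111572] / 1.300356 = 1.445740
d₂ = d₁ − σ√T = 1.445740 − 1.300356 = 0.145384
risk-neutral PD = N(−d₂) = N(-0.145384) = 0.442204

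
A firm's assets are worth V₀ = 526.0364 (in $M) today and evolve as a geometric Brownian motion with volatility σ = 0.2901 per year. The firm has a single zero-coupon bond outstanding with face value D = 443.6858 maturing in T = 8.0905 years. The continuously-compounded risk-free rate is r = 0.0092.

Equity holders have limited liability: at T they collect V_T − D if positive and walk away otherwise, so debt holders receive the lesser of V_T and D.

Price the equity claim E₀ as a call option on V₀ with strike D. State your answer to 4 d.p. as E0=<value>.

E0=213.3406

d₁ = [ln(V₀/D) + (r + σ²/2)T] / (σ√T)
   = [ln(526.0364/443.6858) + (0.0092 + 0.5·0.2901²)·8.0905] / (0.2901·√8.0905)
   = [0.170254 + 0.414873] / 0.825155 = 0.709111
d₂ = d₁ − σ√T = 0.709111 − 0.825155 = -0.116043
N(d₁) = 0.760872,  N(d₂) = 0.453809,  e^(−rT) = 0.928270
E₀ = V₀·N(d₁) − D·e^(−rT)·N(d₂)
   = 526.0364·0.760872 − 443.6858·0.928270·0.453809 = 213.340622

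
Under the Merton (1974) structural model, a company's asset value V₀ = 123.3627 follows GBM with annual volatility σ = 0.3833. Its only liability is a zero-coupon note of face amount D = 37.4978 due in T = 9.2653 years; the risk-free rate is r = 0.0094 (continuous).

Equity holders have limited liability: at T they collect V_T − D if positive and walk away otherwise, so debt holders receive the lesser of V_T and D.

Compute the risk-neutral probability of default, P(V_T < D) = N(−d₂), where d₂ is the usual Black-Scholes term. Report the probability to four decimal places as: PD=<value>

PD=0.3043

d₁ = [ln(V₀/D) + (r + σ²/2)T] / (σ√T)
   = [ln(123.3627/37.4978) + (0.0094 + 0.5·0.3833²)·9.2653] / (0.3833·√9.2653)
   = [1.190847 + 0.767718] / 1.166725 = 1.678685
d₂ = d₁ − σ√T = 1.678685 − 1.166725 = 0.511960
risk-neutral PD = N(−d₂) = N(-0.511960) = 0.304340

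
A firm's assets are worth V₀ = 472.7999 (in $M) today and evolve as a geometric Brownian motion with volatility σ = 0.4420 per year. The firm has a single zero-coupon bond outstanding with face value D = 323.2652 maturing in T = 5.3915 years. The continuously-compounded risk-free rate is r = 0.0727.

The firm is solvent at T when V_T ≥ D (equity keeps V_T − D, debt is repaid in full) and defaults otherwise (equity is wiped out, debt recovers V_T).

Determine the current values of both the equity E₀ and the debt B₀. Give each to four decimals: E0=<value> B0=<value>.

d₁ = [ln(V₀/D) + (r + σ²/2)T] / (σ√T)
   = [ln(472.7999/323.2652) + (0.0727 + 0.5·0.4420²)·5.3915] / (0.4420·√5.3915)
   = [0.380199 + 0.918615] / 1.026306 = 1.265522
d₂ = d₁ − σ√T = 1.265522 − 1.026306 = 0.239216
N(d₁) = 0.897158,  N(d₂) = 0.594531,  e^(−rT) = 0.675730
E₀ = V₀·N(d₁) − D·e^(−rT)·N(d₂)
   = 472.7999·0.897158 − 323.2652·0.675730·0.594531 = 294.306900
B₀ = V₀ − E₀ = 472.7999 − 294.306900 = 178.493000

E0=294.3069 B0=178.4930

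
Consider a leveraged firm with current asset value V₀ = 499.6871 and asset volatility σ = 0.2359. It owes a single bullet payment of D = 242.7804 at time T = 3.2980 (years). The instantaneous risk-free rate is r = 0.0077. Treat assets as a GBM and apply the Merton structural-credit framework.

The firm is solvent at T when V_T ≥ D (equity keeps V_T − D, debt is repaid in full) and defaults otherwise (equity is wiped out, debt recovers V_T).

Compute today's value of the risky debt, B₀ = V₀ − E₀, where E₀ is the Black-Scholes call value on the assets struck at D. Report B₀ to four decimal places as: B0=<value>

B0=234.3169

d₁ = [ln(V₀/D) + (r + σ²/2)T] / (σ√T)
   = [ln(499.6871/242.7804) + (0.0077 + 0.5·0.2359²)·3.2980] / (0.2359·√3.2980)
   = [0.721825 + 0.117159] / 0.428404 = 1.958396
d₂ = d₁ − σ√T = 1.958396 − 0.428404 = 1.529992
N(d₁) = 0.974908,  N(d₂) = 0.936991,  e^(−rT) = 0.974925
E₀ = V₀·N(d₁) − D·e^(−rT)·N(d₂)
   = 499.6871·0.974908 − 242.7804·0.974925·0.936991 = 265.370195
B₀ = V₀ − E₀ = 499.6871 − 265.370195 = 234.316905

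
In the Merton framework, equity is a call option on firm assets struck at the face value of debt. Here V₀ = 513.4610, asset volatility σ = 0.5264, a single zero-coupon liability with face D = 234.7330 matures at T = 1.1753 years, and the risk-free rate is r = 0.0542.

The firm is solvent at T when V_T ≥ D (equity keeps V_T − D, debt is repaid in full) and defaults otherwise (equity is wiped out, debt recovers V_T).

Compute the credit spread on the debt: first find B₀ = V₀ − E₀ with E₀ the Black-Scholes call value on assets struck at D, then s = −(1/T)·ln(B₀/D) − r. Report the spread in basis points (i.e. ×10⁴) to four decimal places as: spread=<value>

d₁ = [ln(V₀/D) + (r + σ²/2)T] / (σ√T)
   = [ln(513.4610/234.7330) + (0.0542 + 0.5·0.5264²)·1.1753] / (0.5264·√1.1753)
   = [0.782725 + 0.226537] / 0.570677 = 1.768536
d₂ = d₁ − σ√T = 1.768536 − 0.570677 = 1.197859
N(d₁) = 0.961514,  N(d₂) = 0.884514,  e^(−rT) = 0.938285
E₀ = V₀·N(d₁) − D·e^(−rT)·N(d₂)
   = 513.4610·0.961514 − 234.7330·0.938285·0.884514 = 298.888968
B₀ = V₀ − E₀ = 513.4610 − 298.888968 = 214.572032
spread = −(1/T)·ln(B₀/D) − r = −(1/1.1753)·ln(214.572032/234.7330) − 0.0542 = 0.02220875
in basis points: 0.02220875 × 10⁴ = 222.0875 bp

spread=222.0875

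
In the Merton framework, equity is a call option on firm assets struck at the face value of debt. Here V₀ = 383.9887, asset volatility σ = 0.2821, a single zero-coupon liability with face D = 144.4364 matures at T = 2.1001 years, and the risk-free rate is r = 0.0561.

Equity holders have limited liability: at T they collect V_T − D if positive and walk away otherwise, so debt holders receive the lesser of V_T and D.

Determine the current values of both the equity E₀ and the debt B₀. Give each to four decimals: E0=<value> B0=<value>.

d₁ = [ln(V₀/D) + (r + σ²/2)T] / (σ√T)
   = [ln(383.9887/144.4364) + (0.0561 + 0.5·0.2821²)·2.1001] / (0.2821·√2.1001)
   = [0.977774 + 0.201379] / 0.408811 = 2.884344
d₂ = d₁ − σ√T = 2.884344 − 0.408811 = 2.475532
N(d₁) = 0.998039,  N(d₂) = 0.993348,  e^(−rT) = 0.888860
E₀ = V₀·N(d₁) − D·e^(−rT)·N(d₂)
   = 383.9887·0.998039 − 144.4364·0.888860·0.993348 = 255.705905
B₀ = V₀ − E₀ = 383.9887 − 255.705905 = 128.282795

E0=255.7059 B0=128.2828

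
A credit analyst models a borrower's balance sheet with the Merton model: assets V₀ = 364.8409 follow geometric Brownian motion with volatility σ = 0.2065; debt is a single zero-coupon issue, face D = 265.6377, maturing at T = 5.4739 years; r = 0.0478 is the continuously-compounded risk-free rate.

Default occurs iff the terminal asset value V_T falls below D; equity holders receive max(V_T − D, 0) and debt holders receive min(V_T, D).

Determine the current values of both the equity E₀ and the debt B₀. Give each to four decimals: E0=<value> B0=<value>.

E0=167.6423 B0=197.1986

d₁ = [ln(V₀/D) + (r + σ²/2)T] / (σ√T)
   = [ln(364.8409/265.6377) + (0.0478 + 0.5·0.2065²)·5.4739] / (0.2065·√5.4739)
   = [0.317328 + 0.378362] / 0.483135 = 1.439950
d₂ = d₁ − σ√T = 1.439950 − 0.483135 = 0.956815
N(d₁) = 0.925059,  N(d₂) = 0.830670,  e^(−rT) = 0.769779
E₀ = V₀·N(d₁) − D·e^(−rT)·N(d₂)
   = 364.8409·0.925059 − 265.6377·0.769779·0.830670 = 167.642276
B₀ = V₀ − E₀ = 364.8409 − 167.642276 = 197.198624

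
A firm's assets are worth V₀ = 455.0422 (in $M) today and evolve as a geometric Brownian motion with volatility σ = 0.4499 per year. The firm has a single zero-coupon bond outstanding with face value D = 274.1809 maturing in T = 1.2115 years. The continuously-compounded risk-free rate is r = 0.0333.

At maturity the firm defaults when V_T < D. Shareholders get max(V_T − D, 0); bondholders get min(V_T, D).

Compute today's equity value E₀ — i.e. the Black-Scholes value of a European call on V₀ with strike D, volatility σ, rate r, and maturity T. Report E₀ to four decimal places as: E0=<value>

E0=203.1291

d₁ = [ln(V₀/D) + (r + σ²/2)T] / (σ√T)
   = [ln(455.0422/274.1809) + (0.0333 + 0.5·0.4499²)·1.2115] / (0.4499·√1.2115)
   = [0.506602 + 0.162953] / 0.495197 = 1.352099
d₂ = d₁ − σ√T = 1.352099 − 0.495197 = 0.856902
N(d₁) = 0.911828,  N(d₂) = 0.804251,  e^(−rT) = 0.960460
E₀ = V₀·N(d₁) − D·e^(−rT)·N(d₂)
   = 455.0422·0.911828 − 274.1809·0.960460·0.804251 = 203.129127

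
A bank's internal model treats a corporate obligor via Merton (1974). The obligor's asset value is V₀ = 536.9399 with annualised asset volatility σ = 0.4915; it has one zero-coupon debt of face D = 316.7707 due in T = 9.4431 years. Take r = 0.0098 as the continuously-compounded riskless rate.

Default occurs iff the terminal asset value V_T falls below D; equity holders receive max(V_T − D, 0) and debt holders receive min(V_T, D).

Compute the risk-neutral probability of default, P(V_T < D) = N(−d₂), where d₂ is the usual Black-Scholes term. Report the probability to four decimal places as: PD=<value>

d₁ = [ln(V₀/D) + (r + σ²/2)T] / (σ√T)
   = [ln(536.9399/316.7707) + (0.0098 + 0.5·0.4915²)·9.4431] / (0.4915·√9.4431)
   = [0.527708 + 1.233138] / 1.510361 = 1.165844
d₂ = d₁ − σ√T = 1.165844 − 1.510361 = -0.344517
risk-neutral PD = N(−d₂) = N(0.344517) = 0.634771

PD=0.6348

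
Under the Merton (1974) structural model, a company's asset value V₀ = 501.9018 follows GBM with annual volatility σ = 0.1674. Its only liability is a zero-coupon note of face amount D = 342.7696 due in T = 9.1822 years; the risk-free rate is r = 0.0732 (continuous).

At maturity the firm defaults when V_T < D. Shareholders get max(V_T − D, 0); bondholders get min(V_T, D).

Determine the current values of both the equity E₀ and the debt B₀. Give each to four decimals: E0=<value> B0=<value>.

d₁ = [ln(V₀/D) + (r + σ²/2)T] / (σ√T)
   = [ln(501.9018/342.7696) + (0.0732 + 0.5·0.1674²)·9.1822] / (0.1674·√9.1822)
   = [0.381346 + 0.800792] / 0.507258 = 2.330448
d₂ = d₁ − σ√T = 2.330448 − 0.507258 = 1.823190
N(d₁) = 0.990109,  N(d₂) = 0.965863,  e^(−rT) = 0.510616
E₀ = V₀·N(d₁) − D·e^(−rT)·N(d₂)
   = 501.9018·0.990109 − 342.7696·0.510616·0.965863 = 327.888493
B₀ = V₀ − E₀ = 501.9018 − 327.888493 = 174.013307

E0=327.8885 B0=174.0133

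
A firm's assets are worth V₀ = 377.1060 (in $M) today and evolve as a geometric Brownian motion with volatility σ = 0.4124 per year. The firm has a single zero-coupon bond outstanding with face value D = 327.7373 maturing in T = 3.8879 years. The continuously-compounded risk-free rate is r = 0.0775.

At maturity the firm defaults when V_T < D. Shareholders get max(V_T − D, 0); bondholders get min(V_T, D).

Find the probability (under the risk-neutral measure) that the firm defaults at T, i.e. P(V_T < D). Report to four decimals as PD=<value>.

d₁ = [ln(V₀/D) + (r + σ²/2)T] / (σ√T)
   = [ln(377.1060/327.7373) + (0.0775 + 0.5·0.4124²)·3.8879] / (0.4124·√3.8879)
   = [0.140314 + 0.631927] / 0.813160 = 0.949679
d₂ = d₁ − σ√T = 0.949679 − 0.813160 = 0.136518
risk-neutral PD = N(−d₂) = N(-0.136518) = 0.445706

PD=0.4457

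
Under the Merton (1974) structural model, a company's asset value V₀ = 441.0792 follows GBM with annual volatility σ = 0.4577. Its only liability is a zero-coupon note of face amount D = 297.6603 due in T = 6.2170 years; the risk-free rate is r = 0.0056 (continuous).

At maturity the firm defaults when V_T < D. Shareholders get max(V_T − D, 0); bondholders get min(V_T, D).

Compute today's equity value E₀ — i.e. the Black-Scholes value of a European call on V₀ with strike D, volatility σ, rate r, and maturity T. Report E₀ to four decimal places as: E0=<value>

E0=243.6913

d₁ = [ln(V₀/D) + (r + σ²/2)T] / (σ√T)
   = [ln(441.0792/297.6603) + (0.0056 + 0.5·0.4577²)·6.2170] / (0.4577·√6.2170)
   = [0.393272 + 0.686013] / 1.141225 = 0.945724
d₂ = d₁ − σ√T = 0.945724 − 1.141225 = -0.195501
N(d₁) = 0.827855,  N(d₂) = 0.422500,  e^(−rT) = 0.965784
E₀ = V₀·N(d₁) − D·e^(−rT)·N(d₂)
   = 441.0792·0.827855 − 297.6603·0.965784·0.422500 = 243.691264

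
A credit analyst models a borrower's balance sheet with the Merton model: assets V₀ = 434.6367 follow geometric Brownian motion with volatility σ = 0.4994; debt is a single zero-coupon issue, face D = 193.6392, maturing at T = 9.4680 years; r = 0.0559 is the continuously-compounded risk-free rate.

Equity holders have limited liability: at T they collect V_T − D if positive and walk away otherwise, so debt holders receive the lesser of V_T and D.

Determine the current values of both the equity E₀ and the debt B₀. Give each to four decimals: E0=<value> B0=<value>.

E0=350.9618 B0=83.6749

d₁ = [ln(V₀/D) + (r + σ²/2)T] / (σ√T)
   = [ln(434.6367/193.6392) + (0.0559 + 0.5·0.4994²)·9.4680] / (0.4994·√9.4680)
   = [0.808514 + 1.709923] / 1.536660 = 1.638903
d₂ = d₁ − σ√T = 1.638903 − 1.536660 = 0.102244
N(d₁) = 0.949383,  N(d₂) = 0.540718,  e^(−rT) = 0.589040
E₀ = V₀·N(d₁) − D·e^(−rT)·N(d₂)
   = 434.6367·0.949383 − 193.6392·0.589040·0.540718 = 350.961818
B₀ = V₀ − E₀ = 434.6367 − 350.961818 = 83.674882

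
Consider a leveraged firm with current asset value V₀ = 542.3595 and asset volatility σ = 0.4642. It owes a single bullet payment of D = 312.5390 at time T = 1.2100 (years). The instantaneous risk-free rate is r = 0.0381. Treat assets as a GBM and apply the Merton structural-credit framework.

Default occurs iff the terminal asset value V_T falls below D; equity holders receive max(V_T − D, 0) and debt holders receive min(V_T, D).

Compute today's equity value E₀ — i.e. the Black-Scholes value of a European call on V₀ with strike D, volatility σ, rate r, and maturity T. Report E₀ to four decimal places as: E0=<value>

d₁ = [ln(V₀/D) + (r + σ²/2)T] / (σ√T)
   = [ln(542.3595/312.5390) + (0.0381 + 0.5·0.4642²)·1.2100] / (0.4642·√1.2100)
   = [0.551200 + 0.176467] / 0.510620 = 1.425066
d₂ = d₁ − σ√T = 1.425066 − 0.510620 = 0.914446
N(d₁) = 0.922931,  N(d₂) = 0.819759,  e^(−rT) = 0.954946
E₀ = V₀·N(d₁) − D·e^(−rT)·N(d₂)
   = 542.3595·0.922931 − 312.5390·0.954946·0.819759 = 255.897046

E0=255.8970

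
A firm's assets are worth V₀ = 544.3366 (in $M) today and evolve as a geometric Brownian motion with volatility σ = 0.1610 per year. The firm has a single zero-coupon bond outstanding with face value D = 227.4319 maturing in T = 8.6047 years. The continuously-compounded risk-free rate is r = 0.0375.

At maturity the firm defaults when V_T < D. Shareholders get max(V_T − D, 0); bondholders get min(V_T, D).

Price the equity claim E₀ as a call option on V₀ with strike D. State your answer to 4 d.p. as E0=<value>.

d₁ = [ln(V₀/D) + (r + σ²/2)T] / (σ√T)
   = [ln(544.3366/227.4319) + (0.0375 + 0.5·0.1610²)·8.6047] / (0.1610·√8.6047)
   = [0.872717 + 0.434197] / 0.472274 = 2.767282
d₂ = d₁ − σ√T = 2.767282 − 0.472274 = 2.295008
N(d₁) = 0.997174,  N(d₂) = 0.989134,  e^(−rT) = 0.724208
E₀ = V₀·N(d₁) − D·e^(−rT)·N(d₂)
   = 544.3366·0.997174 − 227.4319·0.724208·0.989134 = 379.879852

E0=379.8799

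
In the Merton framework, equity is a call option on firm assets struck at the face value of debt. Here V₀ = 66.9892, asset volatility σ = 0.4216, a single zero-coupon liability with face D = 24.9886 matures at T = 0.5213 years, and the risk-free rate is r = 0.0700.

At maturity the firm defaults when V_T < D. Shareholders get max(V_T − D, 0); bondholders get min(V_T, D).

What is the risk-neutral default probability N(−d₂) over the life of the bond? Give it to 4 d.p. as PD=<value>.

d₁ = [ln(V₀/D) + (r + σ²/2)T] / (σ√T)
   = [ln(66.9892/24.9886) + (0.0700 + 0.5·0.4216²)·0.5213] / (0.4216·√0.5213)
   = [0.986112 + 0.082821] / 0.304400 = 3.511606
d₂ = d₁ − σ√T = 3.511606 − 0.304400 = 3.207206
risk-neutral PD = N(−d₂) = N(-3.207206) = 0.000670

PD=0.0007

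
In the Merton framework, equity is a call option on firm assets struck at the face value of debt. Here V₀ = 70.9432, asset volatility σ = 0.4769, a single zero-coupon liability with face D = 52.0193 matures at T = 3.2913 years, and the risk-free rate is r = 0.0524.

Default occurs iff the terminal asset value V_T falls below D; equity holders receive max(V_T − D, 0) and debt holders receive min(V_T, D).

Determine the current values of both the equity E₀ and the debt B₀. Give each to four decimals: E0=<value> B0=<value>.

E0=35.4515 B0=35.4917

d₁ = [ln(V₀/D) + (r + σ²/2)T] / (σ√T)
   = [ln(70.9432/52.0193) + (0.0524 + 0.5·0.4769²)·3.2913] / (0.4769·√3.2913)
   = [0.310265 + 0.546740] / 0.865189 = 0.990541
d₂ = d₁ − σ√T = 0.990541 − 0.865189 = 0.125351
N(d₁) = 0.839045,  N(d₂) = 0.549877,  e^(−rT) = 0.841588
E₀ = V₀·N(d₁) − D·e^(−rT)·N(d₂)
   = 70.9432·0.839045 − 52.0193·0.841588·0.549877 = 35.451544
B₀ = V₀ − E₀ = 70.9432 − 35.451544 = 35.491656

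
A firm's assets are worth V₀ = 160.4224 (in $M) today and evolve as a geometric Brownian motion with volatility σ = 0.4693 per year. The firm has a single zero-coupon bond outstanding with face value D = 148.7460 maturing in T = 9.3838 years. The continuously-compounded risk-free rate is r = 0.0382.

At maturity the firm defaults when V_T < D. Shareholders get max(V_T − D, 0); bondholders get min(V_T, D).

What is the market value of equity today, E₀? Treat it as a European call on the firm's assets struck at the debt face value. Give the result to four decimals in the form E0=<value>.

E0=100.5964

d₁ = [ln(V₀/D) + (r + σ²/2)T] / (σ√T)
   = [ln(160.4224/148.7460) + (0.0382 + 0.5·0.4693²)·9.3838] / (0.4693·√9.3838)
   = [0.075570 + 1.391817] / 1.437606 = 1.020716
d₂ = d₁ − σ√T = 1.020716 − 1.437606 = -0.416891
N(d₁) = 0.846305,  N(d₂) = 0.338379,  e^(−rT) = 0.698751
E₀ = V₀·N(d₁) − D·e^(−rT)·N(d₂)
   = 160.4224·0.846305 − 148.7460·0.698751·0.338379 = 100.596431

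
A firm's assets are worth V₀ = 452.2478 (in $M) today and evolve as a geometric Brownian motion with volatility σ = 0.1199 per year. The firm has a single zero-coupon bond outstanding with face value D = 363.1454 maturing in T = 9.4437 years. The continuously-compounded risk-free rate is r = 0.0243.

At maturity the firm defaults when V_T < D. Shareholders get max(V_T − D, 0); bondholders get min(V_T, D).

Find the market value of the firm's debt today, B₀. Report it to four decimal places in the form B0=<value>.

d₁ = [ln(V₀/D) + (r + σ²/2)T] / (σ√T)
   = [ln(452.2478/363.1454) + (0.0243 + 0.5·0.1199²)·9.4437] / (0.1199·√9.4437)
   = [0.219427 + 0.297363] / 0.368460 = 1.402568
d₂ = d₁ − σ√T = 1.402568 − 0.368460 = 1.034108
N(d₁) = 0.919627,  N(d₂) = 0.849457,  e^(−rT) = 0.794945
E₀ = V₀·N(d₁) − D·e^(−rT)·N(d₂)
   = 452.2478·0.919627 − 363.1454·0.794945·0.849457 = 170.677423
B₀ = V₀ − E₀ = 452.2478 − 170.677423 = 281.570377

B0=281.5704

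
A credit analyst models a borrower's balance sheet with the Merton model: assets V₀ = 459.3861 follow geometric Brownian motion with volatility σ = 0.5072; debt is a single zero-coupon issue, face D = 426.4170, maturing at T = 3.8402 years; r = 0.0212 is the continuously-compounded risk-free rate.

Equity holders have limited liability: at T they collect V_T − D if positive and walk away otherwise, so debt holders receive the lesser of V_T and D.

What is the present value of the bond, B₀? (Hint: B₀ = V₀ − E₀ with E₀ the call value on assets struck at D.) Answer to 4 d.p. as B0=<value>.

d₁ = [ln(V₀/D) + (r + σ²/2)T] / (σ√T)
   = [ln(459.3861/426.4170) + (0.0212 + 0.5·0.5072²)·3.8402] / (0.5072·√3.8402)
   = [0.074473 + 0.575361] / 0.993931 = 0.653803
d₂ = d₁ − σ√T = 0.653803 − 0.993931 = -0.340128
N(d₁) = 0.743381,  N(d₂) = 0.366880,  e^(−rT) = 0.921814
E₀ = V₀·N(d₁) − D·e^(−rT)·N(d₂)
   = 459.3861·0.743381 − 426.4170·0.921814·0.366880 = 197.286593
B₀ = V₀ − E₀ = 459.3861 − 197.286593 = 262.099507

B0=262.0995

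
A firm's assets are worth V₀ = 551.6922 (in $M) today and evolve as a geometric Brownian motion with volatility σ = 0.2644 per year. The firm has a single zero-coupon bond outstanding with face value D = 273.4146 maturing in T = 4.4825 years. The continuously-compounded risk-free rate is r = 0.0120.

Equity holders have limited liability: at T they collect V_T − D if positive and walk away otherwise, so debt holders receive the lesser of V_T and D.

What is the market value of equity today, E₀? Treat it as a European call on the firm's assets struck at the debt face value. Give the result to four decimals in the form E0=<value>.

E0=301.0153

d₁ = [ln(V₀/D) + (r + σ²/2)T] / (σ√T)
   = [ln(551.6922/273.4146) + (0.0120 + 0.5·0.2644²)·4.4825] / (0.2644·√4.4825)
   = [0.702001 + 0.210470] / 0.559785 = 1.630037
d₂ = d₁ − σ√T = 1.630037 − 0.559785 = 1.070251
N(d₁) = 0.948453,  N(d₂) = 0.857747,  e^(−rT) = 0.947631
E₀ = V₀·N(d₁) − D·e^(−rT)·N(d₂)
   = 551.6922·0.948453 − 273.4146·0.947631·0.857747 = 301.015256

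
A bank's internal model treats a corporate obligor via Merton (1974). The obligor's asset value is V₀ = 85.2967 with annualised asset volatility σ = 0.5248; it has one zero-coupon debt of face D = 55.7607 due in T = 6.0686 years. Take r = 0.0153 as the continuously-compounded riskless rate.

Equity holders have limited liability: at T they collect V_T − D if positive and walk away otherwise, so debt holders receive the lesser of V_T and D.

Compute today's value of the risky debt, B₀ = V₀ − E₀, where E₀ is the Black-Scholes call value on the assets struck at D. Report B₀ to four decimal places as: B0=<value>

d₁ = [ln(V₀/D) + (r + σ²/2)T] / (σ√T)
   = [ln(85.2967/55.7607) + (0.0153 + 0.5·0.5248²)·6.0686] / (0.5248·√6.0686)
   = [0.425066 + 0.928541] / 1.292820 = 1.047020
d₂ = d₁ − σ√T = 1.047020 − 1.292820 = -0.245801
N(d₁) = 0.852455,  N(d₂) = 0.402918,  e^(−rT) = 0.911331
E₀ = V₀·N(d₁) − D·e^(−rT)·N(d₂)
   = 85.2967·0.852455 − 55.7607·0.911331·0.402918 = 52.236703
B₀ = V₀ − E₀ = 85.2967 − 52.236703 = 33.059997

B0=33.0600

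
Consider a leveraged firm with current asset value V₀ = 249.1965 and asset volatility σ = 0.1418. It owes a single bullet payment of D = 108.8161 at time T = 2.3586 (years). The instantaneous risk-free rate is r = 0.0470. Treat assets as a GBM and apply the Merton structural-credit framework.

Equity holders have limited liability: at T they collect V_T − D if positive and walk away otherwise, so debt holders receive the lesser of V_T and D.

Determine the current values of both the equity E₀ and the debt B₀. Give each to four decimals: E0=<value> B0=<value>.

E0=151.7986 B0=97.3979

d₁ = [ln(V₀/D) + (r + σ²/2)T] / (σ√T)
   = [ln(249.1965/108.8161) + (0.0470 + 0.5·0.1418²)·2.3586] / (0.1418·√2.3586)
   = [0.828582 + 0.134567] / 0.217773 = 4.422727
d₂ = d₁ − σ√T = 4.422727 − 0.217773 = 4.204954
N(d₁) = 0.999995,  N(d₂) = 0.999987,  e^(−rT) = 0.895069
E₀ = V₀·N(d₁) − D·e^(−rT)·N(d₂)
   = 249.1965·0.999995 − 108.8161·0.895069·0.999987 = 151.798613
B₀ = V₀ − E₀ = 249.1965 − 151.798613 = 97.397887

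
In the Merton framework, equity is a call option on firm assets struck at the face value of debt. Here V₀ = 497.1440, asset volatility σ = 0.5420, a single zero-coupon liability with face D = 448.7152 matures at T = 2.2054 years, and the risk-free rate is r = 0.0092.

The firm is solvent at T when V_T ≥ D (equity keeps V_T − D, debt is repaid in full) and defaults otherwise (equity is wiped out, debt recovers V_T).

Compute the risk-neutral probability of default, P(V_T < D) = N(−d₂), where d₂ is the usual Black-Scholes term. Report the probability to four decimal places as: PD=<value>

d₁ = [ln(V₀/D) + (r + σ²/2)T] / (σ√T)
   = [ln(497.1440/448.7152) + (0.0092 + 0.5·0.5420²)·2.2054] / (0.5420·√2.2054)
   = [0.102491 + 0.344223] / 0.804902 = 0.554993
d₂ = d₁ − σ√T = 0.554993 − 0.804902 = -0.249909
risk-neutral PD = N(−d₂) = N(0.249909) = 0.598671

PD=0.5987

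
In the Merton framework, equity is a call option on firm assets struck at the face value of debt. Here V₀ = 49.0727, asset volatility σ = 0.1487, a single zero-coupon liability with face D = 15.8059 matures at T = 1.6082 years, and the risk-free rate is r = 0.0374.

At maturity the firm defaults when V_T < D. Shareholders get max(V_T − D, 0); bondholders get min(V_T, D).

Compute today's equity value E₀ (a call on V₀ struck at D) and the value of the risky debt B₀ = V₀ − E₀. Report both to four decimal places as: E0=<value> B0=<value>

d₁ = [ln(V₀/D) + (r + σ²/2)T] / (σ√T)
   = [ln(49.0727/15.8059) + (0.0374 + 0.5·0.1487²)·1.6082] / (0.1487·√1.6082)
   = [1.132920 + 0.077927] / 0.188574 = 6.421079
d₂ = d₁ − σ√T = 6.421079 − 0.188574 = 6.232505
N(d₁) = 1.000000,  N(d₂) = 1.000000,  e^(−rT) = 0.941626
E₀ = V₀·N(d₁) − D·e^(−rT)·N(d₂)
   = 49.0727·1.000000 − 15.8059·0.941626·1.000000 = 34.189447
B₀ = V₀ − E₀ = 49.0727 − 34.189447 = 14.883253

E0=34.1894 B0=14.8833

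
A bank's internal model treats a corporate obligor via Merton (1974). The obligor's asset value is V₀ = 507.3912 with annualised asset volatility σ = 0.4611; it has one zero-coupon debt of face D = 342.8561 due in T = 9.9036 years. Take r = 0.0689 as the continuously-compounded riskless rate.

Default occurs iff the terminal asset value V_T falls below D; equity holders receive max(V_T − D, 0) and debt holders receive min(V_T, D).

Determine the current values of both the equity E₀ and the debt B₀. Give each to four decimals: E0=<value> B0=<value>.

d₁ = [ln(V₀/D) + (r + σ²/2)T] / (σ√T)
   = [ln(507.3912/342.8561) + (0.0689 + 0.5·0.4611²)·9.9036] / (0.4611·√9.9036)
   = [0.391971 + 1.735176] / 1.451081 = 1.465905
d₂ = d₁ − σ√T = 1.465905 − 1.451081 = 0.014824
N(d₁) = 0.928663,  N(d₂) = 0.505914,  e^(−rT) = 0.505424
E₀ = V₀·N(d₁) − D·e^(−rT)·N(d₂)
   = 507.3912·0.928663 − 342.8561·0.505424·0.505914 = 383.526810
B₀ = V₀ − E₀ = 507.3912 − 383.526810 = 123.864390

E0=383.5268 B0=123.8644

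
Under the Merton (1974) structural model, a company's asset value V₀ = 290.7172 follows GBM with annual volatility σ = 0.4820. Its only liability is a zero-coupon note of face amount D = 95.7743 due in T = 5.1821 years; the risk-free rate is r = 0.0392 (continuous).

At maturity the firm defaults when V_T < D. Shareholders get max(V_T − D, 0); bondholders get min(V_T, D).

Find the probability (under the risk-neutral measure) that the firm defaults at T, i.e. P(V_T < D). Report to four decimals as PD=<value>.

d₁ = [ln(V₀/D) + (r + σ²/2)T] / (σ√T)
   = [ln(290.7172/95.7743) + (0.0392 + 0.5·0.4820²)·5.1821] / (0.4820·√5.1821)
   = [1.110357 + 0.805101] / 1.097236 = 1.745712
d₂ = d₁ − σ√T = 1.745712 − 1.097236 = 0.648477
risk-neutral PD = N(−d₂) = N(-0.648477) = 0.258338

PD=0.2583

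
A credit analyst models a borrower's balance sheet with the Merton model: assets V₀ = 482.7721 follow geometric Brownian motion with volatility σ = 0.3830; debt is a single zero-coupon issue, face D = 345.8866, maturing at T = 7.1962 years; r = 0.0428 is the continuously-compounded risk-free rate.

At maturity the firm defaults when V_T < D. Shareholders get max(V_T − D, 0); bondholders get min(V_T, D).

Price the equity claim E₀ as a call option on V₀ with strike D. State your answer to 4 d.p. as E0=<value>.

E0=282.9000

d₁ = [ln(V₀/D) + (r + σ²/2)T] / (σ√T)
   = [ln(482.7721/345.8866) + (0.0428 + 0.5·0.3830²)·7.1962] / (0.3830·√7.1962)
   = [0.333434 + 0.835799] / 1.027426 = 1.138022
d₂ = d₁ − σ√T = 1.138022 − 1.027426 = 0.110596
N(d₁) = 0.872444,  N(d₂) = 0.544032,  e^(−rT) = 0.734917
E₀ = V₀·N(d₁) − D·e^(−rT)·N(d₂)
   = 482.7721·0.872444 − 345.8866·0.734917·0.544032 = 282.899980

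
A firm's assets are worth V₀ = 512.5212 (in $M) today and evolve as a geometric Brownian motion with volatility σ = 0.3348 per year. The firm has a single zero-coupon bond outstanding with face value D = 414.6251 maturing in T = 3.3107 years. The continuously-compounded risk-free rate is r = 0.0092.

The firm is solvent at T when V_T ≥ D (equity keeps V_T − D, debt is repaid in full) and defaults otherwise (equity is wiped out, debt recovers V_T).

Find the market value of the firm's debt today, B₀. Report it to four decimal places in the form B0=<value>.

d₁ = [ln(V₀/D) + (r + σ²/2)T] / (σ√T)
   = [ln(512.5212/414.6251) + (0.0092 + 0.5·0.3348²)·3.3107] / (0.3348·√3.3107)
   = [0.211967 + 0.216008] / 0.609180 = 0.702544
d₂ = d₁ − σ√T = 0.702544 − 0.609180 = 0.093365
N(d₁) = 0.758830,  N(d₂) = 0.537193,  e^(−rT) = 0.970001
E₀ = V₀·N(d₁) − D·e^(−rT)·N(d₂)
   = 512.5212·0.758830 − 414.6251·0.970001·0.537193 = 172.864630
B₀ = V₀ − E₀ = 512.5212 − 172.864630 = 339.656570

B0=339.6566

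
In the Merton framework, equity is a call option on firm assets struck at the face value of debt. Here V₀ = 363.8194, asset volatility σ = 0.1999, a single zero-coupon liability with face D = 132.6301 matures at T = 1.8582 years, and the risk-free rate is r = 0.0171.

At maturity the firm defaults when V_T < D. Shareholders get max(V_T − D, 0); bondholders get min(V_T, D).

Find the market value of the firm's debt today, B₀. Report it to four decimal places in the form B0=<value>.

B0=128.4811

d₁ = [ln(V₀/D) + (r + σ²/2)T] / (σ√T)
   = [ln(363.8194/132.6301) + (0.0171 + 0.5·0.1999²)·1.8582] / (0.1999·√1.8582)
   = [1.009094 + 0.068902] / 0.272495 = 3.956015
d₂ = d₁ − σ√T = 3.956015 − 0.272495 = 3.683520
N(d₁) = 0.999962,  N(d₂) = 0.999885,  e^(−rT) = 0.968724
E₀ = V₀·N(d₁) − D·e^(−rT)·N(d₂)
   = 363.8194·0.999962 − 132.6301·0.968724·0.999885 = 235.338313
B₀ = V₀ − E₀ = 363.8194 − 235.338313 = 128.481087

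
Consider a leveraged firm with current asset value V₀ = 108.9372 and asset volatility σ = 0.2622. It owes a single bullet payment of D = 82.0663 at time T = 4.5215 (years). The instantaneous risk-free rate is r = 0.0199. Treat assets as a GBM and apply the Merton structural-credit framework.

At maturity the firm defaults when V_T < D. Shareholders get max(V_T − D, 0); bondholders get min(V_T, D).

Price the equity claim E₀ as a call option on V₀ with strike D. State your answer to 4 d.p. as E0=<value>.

E0=41.3517

d₁ = [ln(V₀/D) + (r + σ²/2)T] / (σ√T)
   = [ln(108.9372/82.0663) + (0.0199 + 0.5·0.2622²)·4.5215] / (0.2622·√4.5215)
   = [0.283244 + 0.245402] / 0.557537 = 0.948180
d₂ = d₁ − σ√T = 0.948180 − 0.557537 = 0.390643
N(d₁) = 0.828481,  N(d₂) = 0.651969,  e^(−rT) = 0.913951
E₀ = V₀·N(d₁) − D·e^(−rT)·N(d₂)
   = 108.9372·0.828481 − 82.0663·0.913951·0.651969 = 41.351705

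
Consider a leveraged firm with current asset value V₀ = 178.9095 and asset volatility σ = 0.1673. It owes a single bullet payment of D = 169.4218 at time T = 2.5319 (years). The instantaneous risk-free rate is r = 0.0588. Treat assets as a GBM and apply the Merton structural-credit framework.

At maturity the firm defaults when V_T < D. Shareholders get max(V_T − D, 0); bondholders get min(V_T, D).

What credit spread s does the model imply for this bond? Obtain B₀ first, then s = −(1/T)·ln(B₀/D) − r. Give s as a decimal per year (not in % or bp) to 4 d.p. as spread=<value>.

d₁ = [ln(V₀/D) + (r + σ²/2)T] / (σ√T)
   = [ln(178.9095/169.4218) + (0.0588 + 0.5·0.1673²)·2.5319] / (0.1673·√2.5319)
   = [0.054489 + 0.184309] / 0.266207 = 0.897037
d₂ = d₁ − σ√T = 0.897037 − 0.266207 = 0.630830
N(d₁) = 0.815150,  N(d₂) = 0.735924,  e^(−rT) = 0.861676
E₀ = V₀·N(d₁) − D·e^(−rT)·N(d₂)
   = 178.9095·0.815150 − 169.4218·0.861676·0.735924 = 38.402982
B₀ = V₀ − E₀ = 178.9095 − 38.402982 = 140.506518
spread = −(1/T)·ln(B₀/D) − r = −(1/2.5319)·ln(140.506518/169.4218) − 0.0588 = 0.01511192

spread=0.0151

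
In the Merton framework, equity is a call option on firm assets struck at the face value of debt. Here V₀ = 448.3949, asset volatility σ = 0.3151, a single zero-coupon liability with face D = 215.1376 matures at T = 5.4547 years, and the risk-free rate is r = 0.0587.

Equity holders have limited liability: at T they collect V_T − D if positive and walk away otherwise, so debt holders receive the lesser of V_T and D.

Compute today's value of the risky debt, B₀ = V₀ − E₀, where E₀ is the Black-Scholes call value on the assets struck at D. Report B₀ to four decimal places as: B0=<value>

B0=149.8665

d₁ = [ln(V₀/D) + (r + σ²/2)T] / (σ√T)
   = [ln(448.3949/215.1376) + (0.0587 + 0.5·0.3151²)·5.4547] / (0.3151·√5.4547)
   = [0.734396 + 0.590984] / 0.735925 = 1.800971
d₂ = d₁ − σ√T = 1.800971 − 0.735925 = 1.065046
N(d₁) = 0.964146,  N(d₂) = 0.856572,  e^(−rT) = 0.726010
E₀ = V₀·N(d₁) − D·e^(−rT)·N(d₂)
   = 448.3949·0.964146 − 215.1376·0.726010·0.856572 = 298.528404
B₀ = V₀ − E₀ = 448.3949 − 298.528404 = 149.866496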